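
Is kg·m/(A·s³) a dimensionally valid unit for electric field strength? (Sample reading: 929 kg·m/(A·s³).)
Yes

electric field strength has SI base units: kg * m / (A * s^3)
kg·m/(A·s³) reduces to the same SI base units, so it is a valid unit for electric field strength.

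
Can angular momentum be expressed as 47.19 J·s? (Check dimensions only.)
Yes

angular momentum has SI base units: kg * m^2 / s
J·s reduces to the same SI base units, so it is a valid unit for angular momentum.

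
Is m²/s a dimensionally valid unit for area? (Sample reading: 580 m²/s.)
No

area has SI base units: m^2
m²/s does NOT reduce to m^2; a valid unit for area would be e.g. m².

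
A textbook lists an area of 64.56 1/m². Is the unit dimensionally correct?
No

area has SI base units: m^2
1/m² does NOT reduce to m^2; a valid unit for area would be e.g. m².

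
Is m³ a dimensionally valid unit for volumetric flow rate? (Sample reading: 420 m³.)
No

volumetric flow rate has SI base units: m^3 / s
m³ does NOT reduce to m^3 / s; a valid unit for volumetric flow rate would be e.g. m³/s.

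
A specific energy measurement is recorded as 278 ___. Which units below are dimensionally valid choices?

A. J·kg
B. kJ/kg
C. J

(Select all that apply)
B

specific energy has SI base units: m^2 / s^2

Checking each option against m^2 / s^2:
  A. J·kg: ✗ does not match
  B. kJ/kg: ✓ matches
  C. J: ✗ does not match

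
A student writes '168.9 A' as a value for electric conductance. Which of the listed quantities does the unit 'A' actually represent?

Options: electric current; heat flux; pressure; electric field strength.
electric current

electric conductance should have units dimensionally equivalent to A^2 * s^3 / (kg * m^2) (e.g. S).
The given unit 'A' reduces to A. Of the listed options, that is the dimensionality of electric current.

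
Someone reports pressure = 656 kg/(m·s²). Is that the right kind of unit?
Yes

pressure has SI base units: kg / (m * s^2)
kg/(m·s²) reduces to the same SI base units, so it is a valid unit for pressure.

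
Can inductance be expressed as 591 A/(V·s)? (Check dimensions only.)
No

inductance has SI base units: kg * m^2 / (A^2 * s^2)
A/(V·s) does NOT reduce to kg * m^2 / (A^2 * s^2); a valid unit for inductance would be e.g. H.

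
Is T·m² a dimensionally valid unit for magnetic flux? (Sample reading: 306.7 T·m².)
Yes

magnetic flux has SI base units: kg * m^2 / (A * s^2)
T·m² reduces to the same SI base units, so it is a valid unit for magnetic flux.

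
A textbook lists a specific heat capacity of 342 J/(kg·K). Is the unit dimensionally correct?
Yes

specific heat capacity has SI base units: m^2 / (s^2 * K)
J/(kg·K) reduces to the same SI base units, so it is a valid unit for specific heat capacity.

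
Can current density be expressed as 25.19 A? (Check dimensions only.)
No

current density has SI base units: A / m^2
A does NOT reduce to A / m^2; a valid unit for current density would be e.g. A/m².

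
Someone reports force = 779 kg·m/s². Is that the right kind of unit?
Yes

force has SI base units: kg * m / s^2
kg·m/s² reduces to the same SI base units, so it is a valid unit for force.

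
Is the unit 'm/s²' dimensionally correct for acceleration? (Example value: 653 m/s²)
Yes

acceleration has SI base units: m / s^2
m/s² reduces to the same SI base units, so it is a valid unit for acceleration.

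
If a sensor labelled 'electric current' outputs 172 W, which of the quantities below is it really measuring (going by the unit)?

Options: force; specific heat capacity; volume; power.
power

electric current should have units dimensionally equivalent to A (e.g. A).
The given unit 'W' reduces to kg * m^2 / s^3. Of the listed options, that is the dimensionality of power.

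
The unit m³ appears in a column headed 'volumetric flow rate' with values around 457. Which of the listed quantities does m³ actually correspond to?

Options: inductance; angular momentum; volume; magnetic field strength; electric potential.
volume

volumetric flow rate should have units dimensionally equivalent to m^3 / s (e.g. m³/s).
The given unit 'm³' reduces to m^3. Of the listed options, that is the dimensionality of volume.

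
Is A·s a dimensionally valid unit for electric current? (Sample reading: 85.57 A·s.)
No

electric current has SI base units: A
A·s does NOT reduce to A; a valid unit for electric current would be e.g. A.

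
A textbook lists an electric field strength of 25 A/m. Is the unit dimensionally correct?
No

electric field strength has SI base units: kg * m / (A * s^3)
A/m does NOT reduce to kg * m / (A * s^3); a valid unit for electric field strength would be e.g. V/m.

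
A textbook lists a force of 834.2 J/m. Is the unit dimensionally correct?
Yes

force has SI base units: kg * m / s^2
J/m reduces to the same SI base units, so it is a valid unit for force.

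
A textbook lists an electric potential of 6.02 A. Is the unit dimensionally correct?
No

electric potential has SI base units: kg * m^2 / (A * s^3)
A does NOT reduce to kg * m^2 / (A * s^3); a valid unit for electric potential would be e.g. V.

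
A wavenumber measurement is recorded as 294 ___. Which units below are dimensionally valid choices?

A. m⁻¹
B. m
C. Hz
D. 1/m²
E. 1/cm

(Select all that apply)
A, E

wavenumber has SI base units: 1 / m

Checking each option against 1 / m:
  A. m⁻¹: ✓ matches
  B. m: ✗ does not match
  C. Hz: ✗ does not match
  D. 1/m²: ✗ does not match
  E. 1/cm: ✓ matches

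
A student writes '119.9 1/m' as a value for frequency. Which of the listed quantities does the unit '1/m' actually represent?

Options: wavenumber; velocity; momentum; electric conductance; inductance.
wavenumber

frequency should have units dimensionally equivalent to 1 / s (e.g. Hz).
The given unit '1/m' reduces to 1 / m. Of the listed options, that is the dimensionality of wavenumber.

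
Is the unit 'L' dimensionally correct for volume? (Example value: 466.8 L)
Yes

volume has SI base units: m^3
L reduces to the same SI base units, so it is a valid unit for volume.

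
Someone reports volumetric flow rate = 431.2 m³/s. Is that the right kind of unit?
Yes

volumetric flow rate has SI base units: m^3 / s
m³/s reduces to the same SI base units, so it is a valid unit for volumetric flow rate.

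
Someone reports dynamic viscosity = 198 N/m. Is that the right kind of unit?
No

dynamic viscosity has SI base units: kg / (m * s)
N/m does NOT reduce to kg / (m * s); a valid unit for dynamic viscosity would be e.g. Pa·s.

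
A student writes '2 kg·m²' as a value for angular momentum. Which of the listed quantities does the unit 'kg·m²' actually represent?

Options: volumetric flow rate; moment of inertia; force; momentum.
moment of inertia

angular momentum should have units dimensionally equivalent to kg * m^2 / s (e.g. kg·m²/s).
The given unit 'kg·m²' reduces to kg * m^2. Of the listed options, that is the dimensionality of moment of inertia.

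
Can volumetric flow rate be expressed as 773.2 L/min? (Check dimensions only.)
Yes

volumetric flow rate has SI base units: m^3 / s
L/min reduces to the same SI base units, so it is a valid unit for volumetric flow rate.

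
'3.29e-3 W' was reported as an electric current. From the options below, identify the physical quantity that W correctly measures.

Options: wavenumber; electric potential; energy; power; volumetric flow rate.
power

electric current should have units dimensionally equivalent to A (e.g. A).
The given unit 'W' reduces to kg * m^2 / s^3. Of the listed options, that is the dimensionality of power.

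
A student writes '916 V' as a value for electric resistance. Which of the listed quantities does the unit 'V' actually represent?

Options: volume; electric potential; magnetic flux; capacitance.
electric potential

electric resistance should have units dimensionally equivalent to kg * m^2 / (A^2 * s^3) (e.g. Ω).
The given unit 'V' reduces to kg * m^2 / (A * s^3). Of the listed options, that is the dimensionality of electric potential.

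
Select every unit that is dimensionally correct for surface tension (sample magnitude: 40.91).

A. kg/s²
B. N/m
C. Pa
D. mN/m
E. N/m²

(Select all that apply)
A, B, D

surface tension has SI base units: kg / s^2

Checking each option against kg / s^2:
  A. kg/s²: ✓ matches
  B. N/m: ✓ matches
  C. Pa: ✗ does not match
  D. mN/m: ✓ matches
  E. N/m²: ✗ does not match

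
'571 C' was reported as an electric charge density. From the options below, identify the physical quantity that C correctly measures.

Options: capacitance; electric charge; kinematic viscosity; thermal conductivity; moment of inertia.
electric charge

electric charge density should have units dimensionally equivalent to A * s / m^3 (e.g. C/m³).
The given unit 'C' reduces to A * s. Of the listed options, that is the dimensionality of electric charge.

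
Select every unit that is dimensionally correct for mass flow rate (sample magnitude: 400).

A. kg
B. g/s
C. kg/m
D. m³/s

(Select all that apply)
B

mass flow rate has SI base units: kg / s

Checking each option against kg / s:
  A. kg: ✗ does not match
  B. g/s: ✓ matches
  C. kg/m: ✗ does not match
  D. m³/s: ✗ does not match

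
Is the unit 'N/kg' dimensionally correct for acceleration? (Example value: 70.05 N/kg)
Yes

acceleration has SI base units: m / s^2
N/kg reduces to the same SI base units, so it is a valid unit for acceleration.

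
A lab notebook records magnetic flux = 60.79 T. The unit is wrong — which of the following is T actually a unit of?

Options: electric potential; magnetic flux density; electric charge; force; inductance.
magnetic flux density

magnetic flux should have units dimensionally equivalent to kg * m^2 / (A * s^2) (e.g. Wb).
The given unit 'T' reduces to kg / (A * s^2). Of the listed options, that is the dimensionality of magnetic flux density.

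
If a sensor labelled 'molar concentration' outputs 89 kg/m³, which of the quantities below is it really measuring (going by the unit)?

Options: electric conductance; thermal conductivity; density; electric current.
density

molar concentration should have units dimensionally equivalent to mol / m^3 (e.g. mol/m³).
The given unit 'kg/m³' reduces to kg / m^3. Of the listed options, that is the dimensionality of density.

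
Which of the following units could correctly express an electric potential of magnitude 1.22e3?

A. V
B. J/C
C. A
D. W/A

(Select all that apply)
A, B, D

electric potential has SI base units: kg * m^2 / (A * s^3)

Checking each option against kg * m^2 / (A * s^3):
  A. V: ✓ matches
  B. J/C: ✓ matches
  C. A: ✗ does not match
  D. W/A: ✓ matches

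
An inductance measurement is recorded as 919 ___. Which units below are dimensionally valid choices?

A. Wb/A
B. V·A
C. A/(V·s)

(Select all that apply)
A

inductance has SI base units: kg * m^2 / (A^2 * s^2)

Checking each option against kg * m^2 / (A^2 * s^2):
  A. Wb/A: ✓ matches
  B. V·A: ✗ does not match
  C. A/(V·s): ✗ does not match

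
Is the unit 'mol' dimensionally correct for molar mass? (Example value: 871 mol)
No

molar mass has SI base units: kg / mol
mol does NOT reduce to kg / mol; a valid unit for molar mass would be e.g. kg/mol.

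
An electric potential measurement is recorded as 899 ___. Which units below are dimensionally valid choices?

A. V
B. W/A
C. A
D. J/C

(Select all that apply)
A, B, D

electric potential has SI base units: kg * m^2 / (A * s^3)

Checking each option against kg * m^2 / (A * s^3):
  A. V: ✓ matches
  B. W/A: ✓ matches
  C. A: ✗ does not match
  D. J/C: ✓ matches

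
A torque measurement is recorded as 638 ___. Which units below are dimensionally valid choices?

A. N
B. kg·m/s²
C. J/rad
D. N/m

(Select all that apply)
C

torque has SI base units: kg * m^2 / s^2

Checking each option against kg * m^2 / s^2:
  A. N: ✗ does not match
  B. kg·m/s²: ✗ does not match
  C. J/rad: ✓ matches
  D. N/m: ✗ does not match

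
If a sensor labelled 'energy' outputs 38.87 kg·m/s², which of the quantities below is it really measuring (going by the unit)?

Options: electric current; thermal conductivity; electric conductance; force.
force

energy should have units dimensionally equivalent to kg * m^2 / s^2 (e.g. J).
The given unit 'kg·m/s²' reduces to kg * m / s^2. Of the listed options, that is the dimensionality of force.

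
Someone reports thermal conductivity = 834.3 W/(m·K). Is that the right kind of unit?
Yes

thermal conductivity has SI base units: kg * m / (s^3 * K)
W/(m·K) reduces to the same SI base units, so it is a valid unit for thermal conductivity.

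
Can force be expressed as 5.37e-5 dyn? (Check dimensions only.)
Yes

force has SI base units: kg * m / s^2
dyn reduces to the same SI base units, so it is a valid unit for force.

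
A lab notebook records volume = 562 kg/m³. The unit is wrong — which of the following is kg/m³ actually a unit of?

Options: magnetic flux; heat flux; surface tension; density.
density

volume should have units dimensionally equivalent to m^3 (e.g. m³).
The given unit 'kg/m³' reduces to kg / m^3. Of the listed options, that is the dimensionality of density.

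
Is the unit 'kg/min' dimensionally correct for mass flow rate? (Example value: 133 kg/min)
Yes

mass flow rate has SI base units: kg / s
kg/min reduces to the same SI base units, so it is a valid unit for mass flow rate.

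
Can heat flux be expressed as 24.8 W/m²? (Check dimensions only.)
Yes

heat flux has SI base units: kg / s^3
W/m² reduces to the same SI base units, so it is a valid unit for heat flux.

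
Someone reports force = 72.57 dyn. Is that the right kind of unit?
Yes

force has SI base units: kg * m / s^2
dyn reduces to the same SI base units, so it is a valid unit for force.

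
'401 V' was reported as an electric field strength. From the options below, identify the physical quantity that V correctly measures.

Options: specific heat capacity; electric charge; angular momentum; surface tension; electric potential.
electric potential

electric field strength should have units dimensionally equivalent to kg * m / (A * s^3) (e.g. V/m).
The given unit 'V' reduces to kg * m^2 / (A * s^3). Of the listed options, that is the dimensionality of electric potential.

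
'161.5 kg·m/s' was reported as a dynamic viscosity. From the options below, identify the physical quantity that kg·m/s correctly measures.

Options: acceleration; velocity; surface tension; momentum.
momentum

dynamic viscosity should have units dimensionally equivalent to kg / (m * s) (e.g. Pa·s).
The given unit 'kg·m/s' reduces to kg * m / s. Of the listed options, that is the dimensionality of momentum.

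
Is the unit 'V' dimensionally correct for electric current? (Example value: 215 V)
No

electric current has SI base units: A
V does NOT reduce to A; a valid unit for electric current would be e.g. A.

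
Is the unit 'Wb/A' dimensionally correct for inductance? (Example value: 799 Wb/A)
Yes

inductance has SI base units: kg * m^2 / (A^2 * s^2)
Wb/A reduces to the same SI base units, so it is a valid unit for inductance.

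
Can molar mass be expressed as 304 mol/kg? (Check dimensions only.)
No

molar mass has SI base units: kg / mol
mol/kg does NOT reduce to kg / mol; a valid unit for molar mass would be e.g. kg/mol.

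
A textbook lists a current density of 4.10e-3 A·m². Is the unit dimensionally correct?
No

current density has SI base units: A / m^2
A·m² does NOT reduce to A / m^2; a valid unit for current density would be e.g. A/m².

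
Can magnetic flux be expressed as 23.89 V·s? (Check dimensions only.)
Yes

magnetic flux has SI base units: kg * m^2 / (A * s^2)
V·s reduces to the same SI base units, so it is a valid unit for magnetic flux.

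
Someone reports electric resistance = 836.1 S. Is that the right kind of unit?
No

electric resistance has SI base units: kg * m^2 / (A^2 * s^3)
S does NOT reduce to kg * m^2 / (A^2 * s^3); a valid unit for electric resistance would be e.g. Ω.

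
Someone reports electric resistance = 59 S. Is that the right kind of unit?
No

electric resistance has SI base units: kg * m^2 / (A^2 * s^3)
S does NOT reduce to kg * m^2 / (A^2 * s^3); a valid unit for electric resistance would be e.g. Ω.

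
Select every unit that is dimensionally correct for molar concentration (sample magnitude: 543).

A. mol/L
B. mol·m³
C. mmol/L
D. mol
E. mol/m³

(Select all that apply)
A, C, E

molar concentration has SI base units: mol / m^3

Checking each option against mol / m^3:
  A. mol/L: ✓ matches
  B. mol·m³: ✗ does not match
  C. mmol/L: ✓ matches
  D. mol: ✗ does not match
  E. mol/m³: ✓ matches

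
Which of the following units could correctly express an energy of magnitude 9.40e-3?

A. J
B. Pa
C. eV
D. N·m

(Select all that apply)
A, C, D

energy has SI base units: kg * m^2 / s^2

Checking each option against kg * m^2 / s^2:
  A. J: ✓ matches
  B. Pa: ✗ does not match
  C. eV: ✓ matches
  D. N·m: ✓ matches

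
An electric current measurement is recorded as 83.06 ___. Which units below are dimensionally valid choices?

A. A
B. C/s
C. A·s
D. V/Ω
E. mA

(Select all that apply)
A, B, D, E

electric current has SI base units: A

Checking each option against A:
  A. A: ✓ matches
  B. C/s: ✓ matches
  C. A·s: ✗ does not match
  D. V/Ω: ✓ matches
  E. mA: ✓ matches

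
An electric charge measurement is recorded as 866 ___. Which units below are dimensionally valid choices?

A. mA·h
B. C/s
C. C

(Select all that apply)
A, C

electric charge has SI base units: A * s

Checking each option against A * s:
  A. mA·h: ✓ matches
  B. C/s: ✗ does not match
  C. C: ✓ matches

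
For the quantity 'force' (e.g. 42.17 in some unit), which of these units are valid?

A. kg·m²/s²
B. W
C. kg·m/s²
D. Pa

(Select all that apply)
C

force has SI base units: kg * m / s^2

Checking each option against kg * m / s^2:
  A. kg·m²/s²: ✗ does not match
  B. W: ✗ does not match
  C. kg·m/s²: ✓ matches
  D. Pa: ✗ does not match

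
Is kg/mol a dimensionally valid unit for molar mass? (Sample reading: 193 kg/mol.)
Yes

molar mass has SI base units: kg / mol
kg/mol reduces to the same SI base units, so it is a valid unit for molar mass.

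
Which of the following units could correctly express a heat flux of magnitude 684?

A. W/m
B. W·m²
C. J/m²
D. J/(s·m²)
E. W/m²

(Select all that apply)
D, E

heat flux has SI base units: kg / s^3

Checking each option against kg / s^3:
  A. W/m: ✗ does not match
  B. W·m²: ✗ does not match
  C. J/m²: ✗ does not match
  D. J/(s·m²): ✓ matches
  E. W/m²: ✓ matches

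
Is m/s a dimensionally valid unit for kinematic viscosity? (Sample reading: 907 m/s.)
No

kinematic viscosity has SI base units: m^2 / s
m/s does NOT reduce to m^2 / s; a valid unit for kinematic viscosity would be e.g. m²/s.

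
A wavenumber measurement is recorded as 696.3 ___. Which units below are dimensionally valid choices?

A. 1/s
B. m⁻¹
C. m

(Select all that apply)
B

wavenumber has SI base units: 1 / m

Checking each option against 1 / m:
  A. 1/s: ✗ does not match
  B. m⁻¹: ✓ matches
  C. m: ✗ does not match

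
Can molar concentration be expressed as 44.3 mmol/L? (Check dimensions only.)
Yes

molar concentration has SI base units: mol / m^3
mmol/L reduces to the same SI base units, so it is a valid unit for molar concentration.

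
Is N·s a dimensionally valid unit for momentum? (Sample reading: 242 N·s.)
Yes

momentum has SI base units: kg * m / s
N·s reduces to the same SI base units, so it is a valid unit for momentum.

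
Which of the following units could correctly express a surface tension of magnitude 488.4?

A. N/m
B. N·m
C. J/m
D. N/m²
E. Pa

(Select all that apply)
A

surface tension has SI base units: kg / s^2

Checking each option against kg / s^2:
  A. N/m: ✓ matches
  B. N·m: ✗ does not match
  C. J/m: ✗ does not match
  D. N/m²: ✗ does not match
  E. Pa: ✗ does not match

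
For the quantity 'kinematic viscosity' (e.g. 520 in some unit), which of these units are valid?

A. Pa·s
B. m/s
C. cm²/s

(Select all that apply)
C

kinematic viscosity has SI base units: m^2 / s

Checking each option against m^2 / s:
  A. Pa·s: ✗ does not match
  B. m/s: ✗ does not match
  C. cm²/s: ✓ matches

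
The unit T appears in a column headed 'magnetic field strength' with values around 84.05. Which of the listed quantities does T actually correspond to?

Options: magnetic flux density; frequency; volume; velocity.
magnetic flux density

magnetic field strength should have units dimensionally equivalent to A / m (e.g. A/m).
The given unit 'T' reduces to kg / (A * s^2). Of the listed options, that is the dimensionality of magnetic flux density.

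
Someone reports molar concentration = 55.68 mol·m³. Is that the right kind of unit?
No

molar concentration has SI base units: mol / m^3
mol·m³ does NOT reduce to mol / m^3; a valid unit for molar concentration would be e.g. mol/m³.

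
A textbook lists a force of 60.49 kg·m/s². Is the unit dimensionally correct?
Yes

force has SI base units: kg * m / s^2
kg·m/s² reduces to the same SI base units, so it is a valid unit for force.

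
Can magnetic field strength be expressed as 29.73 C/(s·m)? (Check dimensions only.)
Yes

magnetic field strength has SI base units: A / m
C/(s·m) reduces to the same SI base units, so it is a valid unit for magnetic field strength.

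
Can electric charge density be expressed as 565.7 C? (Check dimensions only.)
No

electric charge density has SI base units: A * s / m^3
C does NOT reduce to A * s / m^3; a valid unit for electric charge density would be e.g. C/m³.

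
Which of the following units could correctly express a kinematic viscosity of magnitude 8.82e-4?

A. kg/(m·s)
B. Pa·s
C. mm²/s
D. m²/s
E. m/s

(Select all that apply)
C, D

kinematic viscosity has SI base units: m^2 / s

Checking each option against m^2 / s:
  A. kg/(m·s): ✗ does not match
  B. Pa·s: ✗ does not match
  C. mm²/s: ✓ matches
  D. m²/s: ✓ matches
  E. m/s: ✗ does not match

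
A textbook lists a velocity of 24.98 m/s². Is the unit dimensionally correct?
No

velocity has SI base units: m / s
m/s² does NOT reduce to m / s; a valid unit for velocity would be e.g. m/s.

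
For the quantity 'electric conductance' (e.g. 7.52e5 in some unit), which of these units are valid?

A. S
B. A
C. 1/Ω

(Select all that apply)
A, C

electric conductance has SI base units: A^2 * s^3 / (kg * m^2)

Checking each option against A^2 * s^3 / (kg * m^2):
  A. S: ✓ matches
  B. A: ✗ does not match
  C. 1/Ω: ✓ matches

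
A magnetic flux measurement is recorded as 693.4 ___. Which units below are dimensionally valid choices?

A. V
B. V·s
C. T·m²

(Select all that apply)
B, C

magnetic flux has SI base units: kg * m^2 / (A * s^2)

Checking each option against kg * m^2 / (A * s^2):
  A. V: ✗ does not match
  B. V·s: ✓ matches
  C. T·m²: ✓ matches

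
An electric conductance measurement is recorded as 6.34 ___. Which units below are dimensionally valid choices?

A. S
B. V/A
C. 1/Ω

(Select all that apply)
A, C

electric conductance has SI base units: A^2 * s^3 / (kg * m^2)

Checking each option against A^2 * s^3 / (kg * m^2):
  A. S: ✓ matches
  B. V/A: ✗ does not match
  C. 1/Ω: ✓ matches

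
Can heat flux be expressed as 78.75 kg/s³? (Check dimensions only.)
Yes

heat flux has SI base units: kg / s^3
kg/s³ reduces to the same SI base units, so it is a valid unit for heat flux.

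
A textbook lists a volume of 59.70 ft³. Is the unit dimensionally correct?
Yes

volume has SI base units: m^3
ft³ reduces to the same SI base units, so it is a valid unit for volume.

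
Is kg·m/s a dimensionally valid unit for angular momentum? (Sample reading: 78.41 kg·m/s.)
No

angular momentum has SI base units: kg * m^2 / s
kg·m/s does NOT reduce to kg * m^2 / s; a valid unit for angular momentum would be e.g. kg·m²/s.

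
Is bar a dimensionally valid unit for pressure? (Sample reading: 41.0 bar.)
Yes

pressure has SI base units: kg / (m * s^2)
bar reduces to the same SI base units, so it is a valid unit for pressure.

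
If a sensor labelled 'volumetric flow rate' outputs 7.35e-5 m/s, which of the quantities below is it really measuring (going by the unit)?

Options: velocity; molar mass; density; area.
velocity

volumetric flow rate should have units dimensionally equivalent to m^3 / s (e.g. m³/s).
The given unit 'm/s' reduces to m / s. Of the listed options, that is the dimensionality of velocity.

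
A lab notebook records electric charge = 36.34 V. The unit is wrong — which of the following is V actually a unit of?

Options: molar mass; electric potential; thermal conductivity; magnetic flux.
electric potential

electric charge should have units dimensionally equivalent to A * s (e.g. C).
The given unit 'V' reduces to kg * m^2 / (A * s^3). Of the listed options, that is the dimensionality of electric potential.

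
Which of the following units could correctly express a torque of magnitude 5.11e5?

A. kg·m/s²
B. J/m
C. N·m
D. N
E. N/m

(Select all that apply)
C

torque has SI base units: kg * m^2 / s^2

Checking each option against kg * m^2 / s^2:
  A. kg·m/s²: ✗ does not match
  B. J/m: ✗ does not match
  C. N·m: ✓ matches
  D. N: ✗ does not match
  E. N/m: ✗ does not match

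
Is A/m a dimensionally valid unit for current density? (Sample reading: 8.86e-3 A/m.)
No

current density has SI base units: A / m^2
A/m does NOT reduce to A / m^2; a valid unit for current density would be e.g. A/m².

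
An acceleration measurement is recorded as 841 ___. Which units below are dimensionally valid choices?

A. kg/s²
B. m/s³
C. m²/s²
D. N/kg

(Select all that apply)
D

acceleration has SI base units: m / s^2

Checking each option against m / s^2:
  A. kg/s²: ✗ does not match
  B. m/s³: ✗ does not match
  C. m²/s²: ✗ does not match
  D. N/kg: ✓ matches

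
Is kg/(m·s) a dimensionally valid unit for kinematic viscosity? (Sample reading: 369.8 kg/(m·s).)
No

kinematic viscosity has SI base units: m^2 / s
kg/(m·s) does NOT reduce to m^2 / s; a valid unit for kinematic viscosity would be e.g. m²/s.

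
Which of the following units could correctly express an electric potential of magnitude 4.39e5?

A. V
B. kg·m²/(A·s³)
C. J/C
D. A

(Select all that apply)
A, B, C

electric potential has SI base units: kg * m^2 / (A * s^3)

Checking each option against kg * m^2 / (A * s^3):
  A. V: ✓ matches
  B. kg·m²/(A·s³): ✓ matches
  C. J/C: ✓ matches
  D. A: ✗ does not match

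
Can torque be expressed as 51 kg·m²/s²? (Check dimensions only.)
Yes

torque has SI base units: kg * m^2 / s^2
kg·m²/s² reduces to the same SI base units, so it is a valid unit for torque.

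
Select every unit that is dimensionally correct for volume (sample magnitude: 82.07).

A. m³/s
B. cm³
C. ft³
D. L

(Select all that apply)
B, C, D

volume has SI base units: m^3

Checking each option against m^3:
  A. m³/s: ✗ does not match
  B. cm³: ✓ matches
  C. ft³: ✓ matches
  D. L: ✓ matches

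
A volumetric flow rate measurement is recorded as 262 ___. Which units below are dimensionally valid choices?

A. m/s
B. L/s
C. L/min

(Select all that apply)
B, C

volumetric flow rate has SI base units: m^3 / s

Checking each option against m^3 / s:
  A. m/s: ✗ does not match
  B. L/s: ✓ matches
  C. L/min: ✓ matches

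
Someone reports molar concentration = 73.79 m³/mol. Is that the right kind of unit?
No

molar concentration has SI base units: mol / m^3
m³/mol does NOT reduce to mol / m^3; a valid unit for molar concentration would be e.g. mol/m³.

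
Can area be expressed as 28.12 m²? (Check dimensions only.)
Yes

area has SI base units: m^2
m² reduces to the same SI base units, so it is a valid unit for area.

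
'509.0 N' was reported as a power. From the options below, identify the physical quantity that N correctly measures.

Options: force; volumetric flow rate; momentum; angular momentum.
force

power should have units dimensionally equivalent to kg * m^2 / s^3 (e.g. W).
The given unit 'N' reduces to kg * m / s^2. Of the listed options, that is the dimensionality of force.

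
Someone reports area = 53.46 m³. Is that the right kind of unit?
No

area has SI base units: m^2
m³ does NOT reduce to m^2; a valid unit for area would be e.g. m².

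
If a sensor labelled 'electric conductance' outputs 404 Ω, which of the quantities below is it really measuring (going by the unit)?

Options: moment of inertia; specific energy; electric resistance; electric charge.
electric resistance

electric conductance should have units dimensionally equivalent to A^2 * s^3 / (kg * m^2) (e.g. S).
The given unit 'Ω' reduces to kg * m^2 / (A^2 * s^3). Of the listed options, that is the dimensionality of electric resistance.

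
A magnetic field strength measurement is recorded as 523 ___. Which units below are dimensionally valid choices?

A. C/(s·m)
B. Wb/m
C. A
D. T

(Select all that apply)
A

magnetic field strength has SI base units: A / m

Checking each option against A / m:
  A. C/(s·m): ✓ matches
  B. Wb/m: ✗ does not match
  C. A: ✗ does not match
  D. T: ✗ does not match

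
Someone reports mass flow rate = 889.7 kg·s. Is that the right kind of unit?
No

mass flow rate has SI base units: kg / s
kg·s does NOT reduce to kg / s; a valid unit for mass flow rate would be e.g. kg/s.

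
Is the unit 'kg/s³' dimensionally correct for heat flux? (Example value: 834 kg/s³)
Yes

heat flux has SI base units: kg / s^3
kg/s³ reduces to the same SI base units, so it is a valid unit for heat flux.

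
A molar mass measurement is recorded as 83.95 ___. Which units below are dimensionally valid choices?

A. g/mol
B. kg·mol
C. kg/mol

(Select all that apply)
A, C

molar mass has SI base units: kg / mol

Checking each option against kg / mol:
  A. g/mol: ✓ matches
  B. kg·mol: ✗ does not match
  C. kg/mol: ✓ matches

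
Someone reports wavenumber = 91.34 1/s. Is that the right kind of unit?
No

wavenumber has SI base units: 1 / m
1/s does NOT reduce to 1 / m; a valid unit for wavenumber would be e.g. 1/m.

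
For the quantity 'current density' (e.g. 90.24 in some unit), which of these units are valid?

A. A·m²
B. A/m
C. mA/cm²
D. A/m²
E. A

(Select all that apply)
C, D

current density has SI base units: A / m^2

Checking each option against A / m^2:
  A. A·m²: ✗ does not match
  B. A/m: ✗ does not match
  C. mA/cm²: ✓ matches
  D. A/m²: ✓ matches
  E. A: ✗ does not match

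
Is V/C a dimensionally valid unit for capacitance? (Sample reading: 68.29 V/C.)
No

capacitance has SI base units: A^2 * s^4 / (kg * m^2)
V/C does NOT reduce to A^2 * s^4 / (kg * m^2); a valid unit for capacitance would be e.g. F.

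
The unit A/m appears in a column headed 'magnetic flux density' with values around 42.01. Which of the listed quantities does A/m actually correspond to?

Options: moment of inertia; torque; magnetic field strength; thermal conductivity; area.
magnetic field strength

magnetic flux density should have units dimensionally equivalent to kg / (A * s^2) (e.g. T).
The given unit 'A/m' reduces to A / m. Of the listed options, that is the dimensionality of magnetic field strength.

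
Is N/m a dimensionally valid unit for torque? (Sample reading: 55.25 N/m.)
No

torque has SI base units: kg * m^2 / s^2
N/m does NOT reduce to kg * m^2 / s^2; a valid unit for torque would be e.g. N·m.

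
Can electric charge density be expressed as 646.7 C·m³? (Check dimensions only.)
No

electric charge density has SI base units: A * s / m^3
C·m³ does NOT reduce to A * s / m^3; a valid unit for electric charge density would be e.g. C/m³.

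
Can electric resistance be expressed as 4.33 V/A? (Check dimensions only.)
Yes

electric resistance has SI base units: kg * m^2 / (A^2 * s^3)
V/A reduces to the same SI base units, so it is a valid unit for electric resistance.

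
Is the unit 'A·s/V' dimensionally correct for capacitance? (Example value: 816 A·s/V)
Yes

capacitance has SI base units: A^2 * s^4 / (kg * m^2)
A·s/V reduces to the same SI base units, so it is a valid unit for capacitance.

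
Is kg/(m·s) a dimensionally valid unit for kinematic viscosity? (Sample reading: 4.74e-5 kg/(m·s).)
No

kinematic viscosity has SI base units: m^2 / s
kg/(m·s) does NOT reduce to m^2 / s; a valid unit for kinematic viscosity would be e.g. m²/s.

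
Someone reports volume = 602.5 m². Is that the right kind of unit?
No

volume has SI base units: m^3
m² does NOT reduce to m^3; a valid unit for volume would be e.g. m³.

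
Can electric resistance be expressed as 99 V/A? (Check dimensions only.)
Yes

electric resistance has SI base units: kg * m^2 / (A^2 * s^3)
V/A reduces to the same SI base units, so it is a valid unit for electric resistance.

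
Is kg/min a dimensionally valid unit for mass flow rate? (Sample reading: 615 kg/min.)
Yes

mass flow rate has SI base units: kg / s
kg/min reduces to the same SI base units, so it is a valid unit for mass flow rate.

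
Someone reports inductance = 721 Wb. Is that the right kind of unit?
No

inductance has SI base units: kg * m^2 / (A^2 * s^2)
Wb does NOT reduce to kg * m^2 / (A^2 * s^2); a valid unit for inductance would be e.g. H.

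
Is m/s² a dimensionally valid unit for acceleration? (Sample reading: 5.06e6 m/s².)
Yes

acceleration has SI base units: m / s^2
m/s² reduces to the same SI base units, so it is a valid unit for acceleration.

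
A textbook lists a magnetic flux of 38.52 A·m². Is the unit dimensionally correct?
No

magnetic flux has SI base units: kg * m^2 / (A * s^2)
A·m² does NOT reduce to kg * m^2 / (A * s^2); a valid unit for magnetic flux would be e.g. Wb.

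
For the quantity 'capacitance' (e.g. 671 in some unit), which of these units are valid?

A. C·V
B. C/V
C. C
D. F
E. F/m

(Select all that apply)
B, D

capacitance has SI base units: A^2 * s^4 / (kg * m^2)

Checking each option against A^2 * s^4 / (kg * m^2):
  A. C·V: ✗ does not match
  B. C/V: ✓ matches
  C. C: ✗ does not match
  D. F: ✓ matches
  E. F/m: ✗ does not match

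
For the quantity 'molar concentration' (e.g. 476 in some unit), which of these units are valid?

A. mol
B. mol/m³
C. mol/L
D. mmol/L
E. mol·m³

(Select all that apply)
B, C, D

molar concentration has SI base units: mol / m^3

Checking each option against mol / m^3:
  A. mol: ✗ does not match
  B. mol/m³: ✓ matches
  C. mol/L: ✓ matches
  D. mmol/L: ✓ matches
  E. mol·m³: ✗ does not match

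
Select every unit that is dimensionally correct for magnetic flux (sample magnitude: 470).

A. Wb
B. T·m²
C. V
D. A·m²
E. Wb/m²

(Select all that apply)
A, B

magnetic flux has SI base units: kg * m^2 / (A * s^2)

Checking each option against kg * m^2 / (A * s^2):
  A. Wb: ✓ matches
  B. T·m²: ✓ matches
  C. V: ✗ does not match
  D. A·m²: ✗ does not match
  E. Wb/m²: ✗ does not match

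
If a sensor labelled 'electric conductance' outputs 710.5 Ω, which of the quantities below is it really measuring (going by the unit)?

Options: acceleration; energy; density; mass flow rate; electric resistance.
electric resistance

electric conductance should have units dimensionally equivalent to A^2 * s^3 / (kg * m^2) (e.g. S).
The given unit 'Ω' reduces to kg * m^2 / (A^2 * s^3). Of the listed options, that is the dimensionality of electric resistance.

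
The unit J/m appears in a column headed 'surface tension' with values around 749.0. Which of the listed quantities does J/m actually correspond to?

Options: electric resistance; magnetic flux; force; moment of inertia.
force

surface tension should have units dimensionally equivalent to kg / s^2 (e.g. N/m).
The given unit 'J/m' reduces to kg * m / s^2. Of the listed options, that is the dimensionality of force.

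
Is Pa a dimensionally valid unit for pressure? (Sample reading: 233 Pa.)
Yes

pressure has SI base units: kg / (m * s^2)
Pa reduces to the same SI base units, so it is a valid unit for pressure.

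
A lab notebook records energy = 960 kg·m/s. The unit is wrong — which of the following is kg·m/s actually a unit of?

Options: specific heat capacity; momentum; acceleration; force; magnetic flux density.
momentum

energy should have units dimensionally equivalent to kg * m^2 / s^2 (e.g. J).
The given unit 'kg·m/s' reduces to kg * m / s. Of the listed options, that is the dimensionality of momentum.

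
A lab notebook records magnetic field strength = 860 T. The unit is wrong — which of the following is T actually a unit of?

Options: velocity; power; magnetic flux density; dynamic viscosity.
magnetic flux density

magnetic field strength should have units dimensionally equivalent to A / m (e.g. A/m).
The given unit 'T' reduces to kg / (A * s^2). Of the listed options, that is the dimensionality of magnetic flux density.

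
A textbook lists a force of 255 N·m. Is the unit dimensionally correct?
No

force has SI base units: kg * m / s^2
N·m does NOT reduce to kg * m / s^2; a valid unit for force would be e.g. N.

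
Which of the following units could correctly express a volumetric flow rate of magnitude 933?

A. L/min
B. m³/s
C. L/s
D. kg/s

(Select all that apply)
A, B, C

volumetric flow rate has SI base units: m^3 / s

Checking each option against m^3 / s:
  A. L/min: ✓ matches
  B. m³/s: ✓ matches
  C. L/s: ✓ matches
  D. kg/s: ✗ does not match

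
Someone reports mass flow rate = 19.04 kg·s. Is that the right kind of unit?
No

mass flow rate has SI base units: kg / s
kg·s does NOT reduce to kg / s; a valid unit for mass flow rate would be e.g. kg/s.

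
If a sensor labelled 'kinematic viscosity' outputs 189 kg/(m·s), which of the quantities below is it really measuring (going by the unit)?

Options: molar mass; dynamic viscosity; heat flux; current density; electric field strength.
dynamic viscosity

kinematic viscosity should have units dimensionally equivalent to m^2 / s (e.g. m²/s).
The given unit 'kg/(m·s)' reduces to kg / (m * s). Of the listed options, that is the dimensionality of dynamic viscosity.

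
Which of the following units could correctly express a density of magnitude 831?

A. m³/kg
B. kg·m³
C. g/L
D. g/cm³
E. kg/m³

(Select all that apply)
C, D, E

density has SI base units: kg / m^3

Checking each option against kg / m^3:
  A. m³/kg: ✗ does not match
  B. kg·m³: ✗ does not match
  C. g/L: ✓ matches
  D. g/cm³: ✓ matches
  E. kg/m³: ✓ matches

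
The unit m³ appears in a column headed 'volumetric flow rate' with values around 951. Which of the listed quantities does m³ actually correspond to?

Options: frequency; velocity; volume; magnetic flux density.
volume

volumetric flow rate should have units dimensionally equivalent to m^3 / s (e.g. m³/s).
The given unit 'm³' reduces to m^3. Of the listed options, that is the dimensionality of volume.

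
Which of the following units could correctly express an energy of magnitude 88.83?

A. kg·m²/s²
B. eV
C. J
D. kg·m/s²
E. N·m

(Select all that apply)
A, B, C, E

energy has SI base units: kg * m^2 / s^2

Checking each option against kg * m^2 / s^2:
  A. kg·m²/s²: ✓ matches
  B. eV: ✓ matches
  C. J: ✓ matches
  D. kg·m/s²: ✗ does not match
  E. N·m: ✓ matches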